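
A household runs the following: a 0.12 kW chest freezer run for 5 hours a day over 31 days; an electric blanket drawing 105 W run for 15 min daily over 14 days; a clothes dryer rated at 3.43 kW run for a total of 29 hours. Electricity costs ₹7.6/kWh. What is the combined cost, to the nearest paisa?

chest freezer: Runtime = 5 h/day × 31 days = 155 h
chest freezer: 0.12 kW × 155 h = 18.6 kWh
electric blanket: Runtime = 15 min × 14 = 210 min = 3.5 h
electric blanket: 0.105 kW × 3.5 h = 0.3675 kWh
clothes dryer: 3.43 kW × 29 h = 99.47 kWh
Total energy = 118.4375 kWh
Cost = 118.4375 × ₹7.6 = ₹900.13

₹900.13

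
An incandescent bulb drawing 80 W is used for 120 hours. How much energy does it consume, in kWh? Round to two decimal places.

Energy = 0.08 kW × 120 h = 9.6 kWh

9.60 kWh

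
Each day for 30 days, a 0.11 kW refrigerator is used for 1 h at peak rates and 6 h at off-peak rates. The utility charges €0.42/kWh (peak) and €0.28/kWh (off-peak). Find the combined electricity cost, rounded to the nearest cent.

€6.93

Peak energy = 0.11 kW × 1 h × 30 = 3.3 kWh
Off-peak energy = 0.11 kW × 6 h × 30 = 19.8 kWh
Cost = 3.3 × €0.42 + 19.8 × €0.28 = €1.386 + €5.544 = €6.93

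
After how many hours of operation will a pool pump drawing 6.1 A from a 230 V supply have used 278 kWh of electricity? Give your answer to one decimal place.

198.1 h

Power = 6.1 A × 230 V = 1403 W = 1.403 kW
Hours = 278 kWh ÷ 1.403 kW = 198.1 h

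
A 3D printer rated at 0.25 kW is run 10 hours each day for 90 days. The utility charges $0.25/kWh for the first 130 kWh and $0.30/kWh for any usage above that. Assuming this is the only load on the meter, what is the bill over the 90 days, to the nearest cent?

$61.00

Runtime = 10 h/day × 90 days = 900 h
Energy = 0.25 kW × 900 h = 225 kWh
Tier 1 (0–130 kWh): 130 × $0.25 = $32.5
Above 130 kWh: 95 × $0.30 = $28.5
Bill = $61.00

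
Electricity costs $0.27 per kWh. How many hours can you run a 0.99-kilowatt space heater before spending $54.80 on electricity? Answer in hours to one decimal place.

205.0 h

Energy available = $54.80 ÷ $0.27/kWh = 202.963 kWh
Hours = 202.963 kWh ÷ 0.99 kW = 205.0 h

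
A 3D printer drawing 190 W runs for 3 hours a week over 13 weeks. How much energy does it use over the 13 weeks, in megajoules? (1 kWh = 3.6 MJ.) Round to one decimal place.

Runtime = 3 h/week × 13 weeks = 39 h
Energy = 0.19 kW × 39 h = 7.41 kWh
= 7.41 × 3.6 MJ = 26.7 MJ

26.7 MJ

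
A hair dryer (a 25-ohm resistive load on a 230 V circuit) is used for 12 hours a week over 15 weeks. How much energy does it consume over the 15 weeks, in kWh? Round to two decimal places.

Power = V²/R = 230²/25 = 2116 W = 2.116 kW
Runtime = 12 h/week × 15 weeks = 180 h
Energy = 2.116 kW × 180 h = 380.88 kWh

380.88 kWh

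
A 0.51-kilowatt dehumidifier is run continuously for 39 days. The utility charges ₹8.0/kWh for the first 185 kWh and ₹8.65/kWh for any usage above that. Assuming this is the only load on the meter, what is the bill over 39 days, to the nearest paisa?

₹4008.91

Runtime = 24 h × 39 = 936 h
Energy = 0.51 kW × 936 h = 477.36 kWh
Tier 1 (0–185 kWh): 185 × ₹8.0 = ₹1480
Above 185 kWh: 292.36 × ₹8.65 = ₹2528.914
Bill = ₹4008.91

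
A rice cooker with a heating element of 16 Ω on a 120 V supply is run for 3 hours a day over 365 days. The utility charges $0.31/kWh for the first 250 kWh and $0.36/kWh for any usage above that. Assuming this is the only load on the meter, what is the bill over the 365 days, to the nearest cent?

Power = V²/R = 120²/16 = 900 W = 0.9 kW
Runtime = 3 h/day × 365 days = 1095 h
Energy = 0.9 kW × 1095 h = 985.5 kWh
Tier 1 (0–250 kWh): 250 × $0.31 = $77.5
Above 250 kWh: 735.5 × $0.36 = $264.78
Bill = $342.28

$342.28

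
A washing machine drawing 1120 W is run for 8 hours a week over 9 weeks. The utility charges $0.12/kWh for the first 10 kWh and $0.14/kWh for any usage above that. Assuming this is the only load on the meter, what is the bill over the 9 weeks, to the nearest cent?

$11.09

Runtime = 8 h/week × 9 weeks = 72 h
Energy = 1.12 kW × 72 h = 80.64 kWh
Tier 1 (0–10 kWh): 10 × $0.12 = $1.2
Above 10 kWh: 70.64 × $0.14 = $9.8896
Bill = $11.09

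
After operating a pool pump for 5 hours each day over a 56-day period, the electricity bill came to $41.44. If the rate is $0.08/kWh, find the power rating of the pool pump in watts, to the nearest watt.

Energy = $41.44 ÷ $0.08/kWh = 518 kWh
Runtime = 5 h/day × 56 days = 280 h
Power = 518 kWh ÷ 280 h = 1.85 kW = 1850 W

1850 W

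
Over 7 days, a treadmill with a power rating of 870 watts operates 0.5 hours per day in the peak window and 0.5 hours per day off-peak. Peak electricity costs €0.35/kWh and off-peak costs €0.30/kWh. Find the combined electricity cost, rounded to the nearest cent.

€1.98

Peak energy = 0.87 kW × 0.5 h × 7 = 3.045 kWh
Off-peak energy = 0.87 kW × 0.5 h × 7 = 3.045 kWh
Cost = 3.045 × €0.35 + 3.045 × €0.30 = €1.06575 + €0.9135 = €1.98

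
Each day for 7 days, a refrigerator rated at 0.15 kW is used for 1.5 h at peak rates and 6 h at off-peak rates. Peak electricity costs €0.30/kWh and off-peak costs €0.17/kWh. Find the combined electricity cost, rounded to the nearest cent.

€1.54

Peak energy = 0.15 kW × 1.5 h × 7 = 1.575 kWh
Off-peak energy = 0.15 kW × 6 h × 7 = 6.3 kWh
Cost = 1.575 × €0.30 + 6.3 × €0.17 = €0.4725 + €1.071 = €1.54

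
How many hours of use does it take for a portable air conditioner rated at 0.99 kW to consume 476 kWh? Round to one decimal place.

480.8 h

Hours = 476 kWh ÷ 0.99 kW = 480.8 h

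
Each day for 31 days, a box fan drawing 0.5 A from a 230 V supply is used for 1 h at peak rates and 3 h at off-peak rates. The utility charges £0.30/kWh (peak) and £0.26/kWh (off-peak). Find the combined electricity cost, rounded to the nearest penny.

Power = 0.5 A × 230 V = 115 W = 0.115 kW
Peak energy = 0.115 kW × 1 h × 31 = 3.565 kWh
Off-peak energy = 0.115 kW × 3 h × 31 = 10.695 kWh
Cost = 3.565 × £0.30 + 10.695 × £0.26 = £1.0695 + £2.7807 = £3.85

£3.85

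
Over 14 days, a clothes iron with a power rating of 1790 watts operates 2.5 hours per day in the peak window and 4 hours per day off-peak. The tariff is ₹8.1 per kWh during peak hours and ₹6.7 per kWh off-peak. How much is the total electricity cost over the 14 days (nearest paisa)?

₹1179.07

Peak energy = 1.79 kW × 2.5 h × 14 = 62.65 kWh
Off-peak energy = 1.79 kW × 4 h × 14 = 100.24 kWh
Cost = 62.65 × ₹8.1 + 100.24 × ₹6.7 = ₹507.465 + ₹671.608 = ₹1179.07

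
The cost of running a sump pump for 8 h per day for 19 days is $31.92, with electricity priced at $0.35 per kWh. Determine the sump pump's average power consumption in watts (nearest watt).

600 W

Energy = $31.92 ÷ $0.35/kWh = 91.2 kWh
Runtime = 8 h/day × 19 days = 152 h
Power = 91.2 kWh ÷ 152 h = 0.6 kW = 600 W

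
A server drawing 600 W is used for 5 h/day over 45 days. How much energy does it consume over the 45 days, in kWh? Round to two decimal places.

135.00 kWh

Runtime = 5 h/day × 45 days = 225 h
Energy = 0.6 kW × 225 h = 135 kWh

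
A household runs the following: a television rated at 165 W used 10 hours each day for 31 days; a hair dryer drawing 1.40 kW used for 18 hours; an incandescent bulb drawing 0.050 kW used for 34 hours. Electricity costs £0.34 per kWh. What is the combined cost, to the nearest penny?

television: Runtime = 10 h/day × 31 days = 310 h
television: 0.165 kW × 310 h = 51.15 kWh
hair dryer: 1.4 kW × 18 h = 25.2 kWh
incandescent bulb: 0.05 kW × 34 h = 1.7 kWh
Total energy = 78.05 kWh
Cost = 78.05 × £0.34 = £26.54

£26.54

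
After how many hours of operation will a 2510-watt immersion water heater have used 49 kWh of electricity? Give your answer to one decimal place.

Hours = 49 kWh ÷ 2.51 kW = 19.5 h

19.5 h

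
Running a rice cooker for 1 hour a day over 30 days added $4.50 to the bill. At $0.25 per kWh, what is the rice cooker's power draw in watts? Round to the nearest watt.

600 W

Energy = $4.50 ÷ $0.25/kWh = 18 kWh
Runtime = 1 h/day × 30 days = 30 h
Power = 18 kWh ÷ 30 h = 0.6 kW = 600 W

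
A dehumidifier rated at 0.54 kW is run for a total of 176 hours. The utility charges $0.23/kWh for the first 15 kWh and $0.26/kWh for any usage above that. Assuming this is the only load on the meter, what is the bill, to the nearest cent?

$24.26

Energy = 0.54 kW × 176 h = 95.04 kWh
Tier 1 (0–15 kWh): 15 × $0.23 = $3.45
Above 15 kWh: 80.04 × $0.26 = $20.8104
Bill = $24.26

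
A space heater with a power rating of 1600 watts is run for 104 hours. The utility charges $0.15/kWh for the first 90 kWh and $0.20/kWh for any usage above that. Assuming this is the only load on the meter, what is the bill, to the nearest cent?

$28.78

Energy = 1.6 kW × 104 h = 166.4 kWh
Tier 1 (0–90 kWh): 90 × $0.15 = $13.5
Above 90 kWh: 76.4 × $0.20 = $15.28
Bill = $28.78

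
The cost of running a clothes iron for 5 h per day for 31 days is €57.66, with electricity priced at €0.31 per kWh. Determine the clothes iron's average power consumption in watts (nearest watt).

Energy = €57.66 ÷ €0.31/kWh = 186 kWh
Runtime = 5 h/day × 31 days = 155 h
Power = 186 kWh ÷ 155 h = 1.2 kW = 1200 W

1200 W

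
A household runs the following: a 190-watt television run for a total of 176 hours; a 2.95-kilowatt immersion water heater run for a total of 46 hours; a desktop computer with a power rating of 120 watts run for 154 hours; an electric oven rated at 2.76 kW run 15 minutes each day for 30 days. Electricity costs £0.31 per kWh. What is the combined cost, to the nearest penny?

television: 0.19 kW × 176 h = 33.44 kWh
immersion water heater: 2.95 kW × 46 h = 135.7 kWh
desktop computer: 0.12 kW × 154 h = 18.48 kWh
electric oven: Runtime = 15 min × 30 = 450 min = 7.5 h
electric oven: 2.76 kW × 7.5 h = 20.7 kWh
Total energy = 208.32 kWh
Cost = 208.32 × £0.31 = £64.58

£64.58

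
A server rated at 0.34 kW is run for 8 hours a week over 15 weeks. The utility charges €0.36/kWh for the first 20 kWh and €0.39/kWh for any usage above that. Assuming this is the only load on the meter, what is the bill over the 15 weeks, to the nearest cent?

€15.31

Runtime = 8 h/week × 15 weeks = 120 h
Energy = 0.34 kW × 120 h = 40.8 kWh
Tier 1 (0–20 kWh): 20 × €0.36 = €7.2
Above 20 kWh: 20.8 × €0.39 = €8.112
Bill = €15.31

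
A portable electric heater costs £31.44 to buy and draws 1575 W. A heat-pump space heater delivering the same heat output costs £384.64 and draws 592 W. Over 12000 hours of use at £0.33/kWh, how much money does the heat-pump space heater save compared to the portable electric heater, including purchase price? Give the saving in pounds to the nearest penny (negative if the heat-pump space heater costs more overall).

portable electric heater: £31.44 + (1575/1000) kW × 12000 h × £0.33 = £31.44 + £6237 = £6268.44
heat-pump space heater: £384.64 + (592/1000) kW × 12000 h × £0.33 = £384.64 + £2344.32 = £2728.96
Saving = £6268.44 − £2728.96 = £3539.48

£3539.48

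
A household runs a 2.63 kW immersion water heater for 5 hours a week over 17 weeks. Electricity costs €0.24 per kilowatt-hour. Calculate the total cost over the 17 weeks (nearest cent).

Runtime = 5 h/week × 17 weeks = 85 h
Energy = 2.63 kW × 85 h = 223.55 kWh
Cost = 223.55 kWh × €0.24/kWh = €53.65

€53.65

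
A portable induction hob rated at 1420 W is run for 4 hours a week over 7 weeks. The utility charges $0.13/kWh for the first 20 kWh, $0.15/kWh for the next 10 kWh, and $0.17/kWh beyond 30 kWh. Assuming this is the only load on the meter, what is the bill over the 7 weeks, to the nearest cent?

Runtime = 4 h/week × 7 weeks = 28 h
Energy = 1.42 kW × 28 h = 39.76 kWh
Tier 1 (0–20 kWh): 20 × $0.13 = $2.6
Tier 2 (20–30 kWh): 10 × $0.15 = $1.5
Above 30 kWh: 9.76 × $0.17 = $1.6592
Bill = $5.76

$5.76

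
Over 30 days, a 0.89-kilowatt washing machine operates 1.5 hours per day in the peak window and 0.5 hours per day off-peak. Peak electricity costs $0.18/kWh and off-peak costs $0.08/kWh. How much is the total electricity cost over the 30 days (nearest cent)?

$8.28

Peak energy = 0.89 kW × 1.5 h × 30 = 40.05 kWh
Off-peak energy = 0.89 kW × 0.5 h × 30 = 13.35 kWh
Cost = 40.05 × $0.18 + 13.35 × $0.08 = $7.209 + $1.068 = $8.28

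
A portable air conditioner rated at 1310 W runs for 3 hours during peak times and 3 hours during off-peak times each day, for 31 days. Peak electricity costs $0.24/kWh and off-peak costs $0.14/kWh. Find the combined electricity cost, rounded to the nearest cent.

Peak energy = 1.31 kW × 3 h × 31 = 121.83 kWh
Off-peak energy = 1.31 kW × 3 h × 31 = 121.83 kWh
Cost = 121.83 × $0.24 + 121.83 × $0.14 = $29.2392 + $17.0562 = $46.30

$46.30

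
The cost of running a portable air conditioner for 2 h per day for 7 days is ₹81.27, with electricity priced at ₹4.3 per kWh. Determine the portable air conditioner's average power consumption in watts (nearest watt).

Energy = ₹81.27 ÷ ₹4.3/kWh = 18.9 kWh
Runtime = 2 h/day × 7 days = 14 h
Power = 18.9 kWh ÷ 14 h = 1.35 kW = 1350 W

1350 W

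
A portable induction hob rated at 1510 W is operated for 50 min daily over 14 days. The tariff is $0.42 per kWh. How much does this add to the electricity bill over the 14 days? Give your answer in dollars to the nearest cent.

Runtime = 50 min × 14 = 700 min = 11.666666… h
Energy = 1.51 kW × 11.666666… h = 17.616666… kWh
Cost = 17.616666… kWh × $0.42/kWh = $7.40

$7.40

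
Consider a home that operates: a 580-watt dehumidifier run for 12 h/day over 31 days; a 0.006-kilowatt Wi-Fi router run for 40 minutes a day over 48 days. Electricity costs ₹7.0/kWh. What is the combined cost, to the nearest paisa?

₹1511.66

dehumidifier: Runtime = 12 h/day × 31 days = 372 h
dehumidifier: 0.58 kW × 372 h = 215.76 kWh
Wi-Fi router: Runtime = 40 min × 48 = 1920 min = 32 h
Wi-Fi router: 0.006 kW × 32 h = 0.192 kWh
Total energy = 215.952 kWh
Cost = 215.952 × ₹7.0 = ₹1511.66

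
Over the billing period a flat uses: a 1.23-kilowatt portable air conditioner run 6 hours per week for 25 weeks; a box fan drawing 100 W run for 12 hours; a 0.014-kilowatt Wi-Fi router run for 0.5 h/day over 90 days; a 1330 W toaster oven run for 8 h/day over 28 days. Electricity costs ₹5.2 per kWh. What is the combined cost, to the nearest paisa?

portable air conditioner: Runtime = 6 h/week × 25 weeks = 150 h
portable air conditioner: 1.23 kW × 150 h = 184.5 kWh
box fan: 0.1 kW × 12 h = 1.2 kWh
Wi-Fi router: Runtime = 0.5 h/day × 90 days = 45 h
Wi-Fi router: 0.014 kW × 45 h = 0.63 kWh
toaster oven: Runtime = 8 h/day × 28 days = 224 h
toaster oven: 1.33 kW × 224 h = 297.92 kWh
Total energy = 484.25 kWh
Cost = 484.25 × ₹5.2 = ₹2518.10

₹2518.10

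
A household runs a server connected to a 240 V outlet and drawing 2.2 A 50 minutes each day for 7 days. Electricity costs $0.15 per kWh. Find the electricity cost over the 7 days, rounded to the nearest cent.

$0.46

Power = 2.2 A × 240 V = 528 W = 0.528 kW
Runtime = 50 min × 7 = 350 min = 5.833333… h
Energy = 0.528 kW × 5.833333… h = 3.08 kWh
Cost = 3.08 kWh × $0.15/kWh = $0.46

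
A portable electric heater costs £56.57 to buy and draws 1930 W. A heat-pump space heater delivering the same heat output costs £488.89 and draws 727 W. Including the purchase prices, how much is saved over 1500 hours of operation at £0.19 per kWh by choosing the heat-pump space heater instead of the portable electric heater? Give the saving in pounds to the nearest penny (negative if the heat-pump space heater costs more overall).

-£89.47

portable electric heater: £56.57 + (1930/1000) kW × 1500 h × £0.19 = £56.57 + £550.05 = £606.62
heat-pump space heater: £488.89 + (727/1000) kW × 1500 h × £0.19 = £488.89 + £207.195 = £696.085
Saving = £606.62 − £696.085 = −£89.465 → -£89.47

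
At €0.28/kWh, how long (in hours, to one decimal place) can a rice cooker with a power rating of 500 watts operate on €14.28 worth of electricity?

Energy available = €14.28 ÷ €0.28/kWh = 51 kWh
Hours = 51 kWh ÷ 0.5 kW = 102.0 h

102.0 h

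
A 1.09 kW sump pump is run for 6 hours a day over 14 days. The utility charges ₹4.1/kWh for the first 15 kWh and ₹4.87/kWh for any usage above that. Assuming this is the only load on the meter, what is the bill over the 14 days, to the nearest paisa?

₹434.35

Runtime = 6 h/day × 14 days = 84 h
Energy = 1.09 kW × 84 h = 91.56 kWh
Tier 1 (0–15 kWh): 15 × ₹4.1 = ₹61.5
Above 15 kWh: 76.56 × ₹4.87 = ₹372.8472
Bill = ₹434.35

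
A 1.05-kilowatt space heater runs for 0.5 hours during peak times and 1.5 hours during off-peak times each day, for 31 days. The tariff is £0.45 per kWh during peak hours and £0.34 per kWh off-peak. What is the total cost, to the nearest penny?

Peak energy = 1.05 kW × 0.5 h × 31 = 16.275 kWh
Off-peak energy = 1.05 kW × 1.5 h × 31 = 48.825 kWh
Cost = 16.275 × £0.45 + 48.825 × £0.34 = £7.32375 + £16.6005 = £23.92

£23.92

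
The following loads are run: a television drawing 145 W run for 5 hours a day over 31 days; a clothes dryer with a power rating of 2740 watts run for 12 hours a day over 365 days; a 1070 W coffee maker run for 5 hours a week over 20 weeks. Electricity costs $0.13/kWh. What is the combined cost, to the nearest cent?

television: Runtime = 5 h/day × 31 days = 155 h
television: 0.145 kW × 155 h = 22.475 kWh
clothes dryer: Runtime = 12 h/day × 365 days = 4380 h
clothes dryer: 2.74 kW × 4380 h = 12001.2 kWh
coffee maker: Runtime = 5 h/week × 20 weeks = 100 h
coffee maker: 1.07 kW × 100 h = 107 kWh
Total energy = 12130.675 kWh
Cost = 12130.675 × $0.13 = $1576.99

$1576.99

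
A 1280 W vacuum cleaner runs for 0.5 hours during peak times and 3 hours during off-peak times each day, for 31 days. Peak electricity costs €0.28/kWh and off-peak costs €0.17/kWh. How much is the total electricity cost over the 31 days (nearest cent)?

Peak energy = 1.28 kW × 0.5 h × 31 = 19.84 kWh
Off-peak energy = 1.28 kW × 3 h × 31 = 119.04 kWh
Cost = 19.84 × €0.28 + 119.04 × €0.17 = €5.5552 + €20.2368 = €25.79

€25.79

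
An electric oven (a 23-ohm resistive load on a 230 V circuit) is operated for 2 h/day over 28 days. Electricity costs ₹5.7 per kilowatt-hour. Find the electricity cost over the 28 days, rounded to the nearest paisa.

Power = V²/R = 230²/23 = 2300 W = 2.3 kW
Runtime = 2 h/day × 28 days = 56 h
Energy = 2.3 kW × 56 h = 128.8 kWh
Cost = 128.8 kWh × ₹5.7/kWh = ₹734.16

₹734.16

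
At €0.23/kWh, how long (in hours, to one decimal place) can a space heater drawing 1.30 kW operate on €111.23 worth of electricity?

372.0 h

Energy available = €111.23 ÷ €0.23/kWh = 483.6087 kWh
Hours = 483.6087 kWh ÷ 1.3 kW = 372.0 h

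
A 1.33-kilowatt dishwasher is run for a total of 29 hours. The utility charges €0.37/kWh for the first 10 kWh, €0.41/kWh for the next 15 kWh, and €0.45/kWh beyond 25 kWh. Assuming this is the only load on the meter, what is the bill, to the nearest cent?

Energy = 1.33 kW × 29 h = 38.57 kWh
Tier 1 (0–10 kWh): 10 × €0.37 = €3.7
Tier 2 (10–25 kWh): 15 × €0.41 = €6.15
Above 25 kWh: 13.57 × €0.45 = €6.1065
Bill = €15.96

€15.96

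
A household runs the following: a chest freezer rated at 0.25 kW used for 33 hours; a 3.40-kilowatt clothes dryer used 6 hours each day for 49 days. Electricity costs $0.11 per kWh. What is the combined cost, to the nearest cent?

chest freezer: 0.25 kW × 33 h = 8.25 kWh
clothes dryer: Runtime = 6 h/day × 49 days = 294 h
clothes dryer: 3.4 kW × 294 h = 999.6 kWh
Total energy = 1007.85 kWh
Cost = 1007.85 × $0.11 = $110.86

$110.86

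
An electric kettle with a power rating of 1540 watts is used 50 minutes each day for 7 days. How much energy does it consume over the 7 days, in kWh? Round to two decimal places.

8.98 kWh

Runtime = 50 min × 7 = 350 min = 5.833333… h
Energy = 1.54 kW × 5.833333… h = 8.983333… kWh ≈ 8.98 kWh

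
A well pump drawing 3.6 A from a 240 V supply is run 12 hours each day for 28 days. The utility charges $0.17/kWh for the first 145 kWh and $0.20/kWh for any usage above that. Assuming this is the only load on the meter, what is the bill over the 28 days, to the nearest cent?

Power = 3.6 A × 240 V = 864 W = 0.864 kW
Runtime = 12 h/day × 28 days = 336 h
Energy = 0.864 kW × 336 h = 290.304 kWh
Tier 1 (0–145 kWh): 145 × $0.17 = $24.65
Above 145 kWh: 145.304 × $0.20 = $29.0608
Bill = $53.71

$53.71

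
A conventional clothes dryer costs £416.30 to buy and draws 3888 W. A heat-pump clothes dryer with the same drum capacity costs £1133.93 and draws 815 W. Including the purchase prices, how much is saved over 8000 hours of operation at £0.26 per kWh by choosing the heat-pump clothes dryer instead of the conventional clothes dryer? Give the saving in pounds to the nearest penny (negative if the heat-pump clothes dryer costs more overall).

£5674.21

conventional clothes dryer: £416.30 + (3888/1000) kW × 8000 h × £0.26 = £416.30 + £8087.04 = £8503.34
heat-pump clothes dryer: £1133.93 + (815/1000) kW × 8000 h × £0.26 = £1133.93 + £1695.2 = £2829.13
Saving = £8503.34 − £2829.13 = £5674.21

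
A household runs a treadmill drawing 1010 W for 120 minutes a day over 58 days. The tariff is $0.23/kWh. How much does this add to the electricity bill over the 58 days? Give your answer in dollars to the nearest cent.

Runtime = 120 min × 58 = 6960 min = 116 h
Energy = 1.01 kW × 116 h = 117.16 kWh
Cost = 117.16 kWh × $0.23/kWh = $26.95

$26.95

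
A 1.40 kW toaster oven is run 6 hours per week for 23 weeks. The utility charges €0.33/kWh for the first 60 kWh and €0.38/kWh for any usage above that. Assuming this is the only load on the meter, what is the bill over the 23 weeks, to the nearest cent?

€70.42

Runtime = 6 h/week × 23 weeks = 138 h
Energy = 1.4 kW × 138 h = 193.2 kWh
Tier 1 (0–60 kWh): 60 × €0.33 = €19.8
Above 60 kWh: 133.2 × €0.38 = €50.616
Bill = €70.42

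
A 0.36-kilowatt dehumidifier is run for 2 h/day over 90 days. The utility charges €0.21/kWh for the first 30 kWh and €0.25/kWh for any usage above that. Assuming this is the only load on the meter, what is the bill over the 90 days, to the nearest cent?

Runtime = 2 h/day × 90 days = 180 h
Energy = 0.36 kW × 180 h = 64.8 kWh
Tier 1 (0–30 kWh): 30 × €0.21 = €6.3
Above 30 kWh: 34.8 × €0.25 = €8.7
Bill = €15.00

€15.00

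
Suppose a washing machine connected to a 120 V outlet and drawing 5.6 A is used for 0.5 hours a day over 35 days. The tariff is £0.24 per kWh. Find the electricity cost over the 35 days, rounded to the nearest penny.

£2.82

Power = 5.6 A × 120 V = 672 W = 0.672 kW
Runtime = 0.5 h/day × 35 days = 17.5 h
Energy = 0.672 kW × 17.5 h = 11.76 kWh
Cost = 11.76 kWh × £0.24/kWh = £2.82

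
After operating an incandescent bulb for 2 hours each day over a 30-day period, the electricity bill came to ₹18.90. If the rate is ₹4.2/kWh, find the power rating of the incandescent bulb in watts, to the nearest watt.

75 W

Energy = ₹18.90 ÷ ₹4.2/kWh = 4.5 kWh
Runtime = 2 h/day × 30 days = 60 h
Power = 4.5 kWh ÷ 60 h = 0.075 kW = 75 W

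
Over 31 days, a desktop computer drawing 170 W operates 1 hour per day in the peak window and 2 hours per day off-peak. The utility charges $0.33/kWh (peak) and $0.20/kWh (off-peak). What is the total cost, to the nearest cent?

$3.85

Peak energy = 0.17 kW × 1 h × 31 = 5.27 kWh
Off-peak energy = 0.17 kW × 2 h × 31 = 10.54 kWh
Cost = 5.27 × $0.33 + 10.54 × $0.20 = $1.7391 + $2.108 = $3.85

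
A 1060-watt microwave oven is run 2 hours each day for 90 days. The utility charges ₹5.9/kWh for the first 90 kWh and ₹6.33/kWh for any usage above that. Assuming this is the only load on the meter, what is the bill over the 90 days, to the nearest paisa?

₹1169.06

Runtime = 2 h/day × 90 days = 180 h
Energy = 1.06 kW × 180 h = 190.8 kWh
Tier 1 (0–90 kWh): 90 × ₹5.9 = ₹531
Above 90 kWh: 100.8 × ₹6.33 = ₹638.064
Bill = ₹1169.06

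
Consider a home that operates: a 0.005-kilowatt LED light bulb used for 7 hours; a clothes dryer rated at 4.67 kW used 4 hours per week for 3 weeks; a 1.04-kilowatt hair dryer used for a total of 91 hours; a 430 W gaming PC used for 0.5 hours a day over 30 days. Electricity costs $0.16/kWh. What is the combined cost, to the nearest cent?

LED light bulb: 0.005 kW × 7 h = 0.035 kWh
clothes dryer: Runtime = 4 h/week × 3 weeks = 12 h
clothes dryer: 4.67 kW × 12 h = 56.04 kWh
hair dryer: 1.04 kW × 91 h = 94.64 kWh
gaming PC: Runtime = 0.5 h/day × 30 days = 15 h
gaming PC: 0.43 kW × 15 h = 6.45 kWh
Total energy = 157.165 kWh
Cost = 157.165 × $0.16 = $25.15

$25.15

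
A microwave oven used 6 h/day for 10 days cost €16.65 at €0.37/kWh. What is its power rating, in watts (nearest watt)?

750 W

Energy = €16.65 ÷ €0.37/kWh = 45 kWh
Runtime = 6 h/day × 10 days = 60 h
Power = 45 kWh ÷ 60 h = 0.75 kW = 750 W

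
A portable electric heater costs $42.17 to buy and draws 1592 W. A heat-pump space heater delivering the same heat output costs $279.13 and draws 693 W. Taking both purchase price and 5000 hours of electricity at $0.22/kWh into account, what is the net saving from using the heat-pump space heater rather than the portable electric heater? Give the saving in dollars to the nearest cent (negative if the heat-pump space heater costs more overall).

$751.94

portable electric heater: $42.17 + (1592/1000) kW × 5000 h × $0.22 = $42.17 + $1751.2 = $1793.37
heat-pump space heater: $279.13 + (693/1000) kW × 5000 h × $0.22 = $279.13 + $762.3 = $1041.43
Saving = $1793.37 − $1041.43 = $751.94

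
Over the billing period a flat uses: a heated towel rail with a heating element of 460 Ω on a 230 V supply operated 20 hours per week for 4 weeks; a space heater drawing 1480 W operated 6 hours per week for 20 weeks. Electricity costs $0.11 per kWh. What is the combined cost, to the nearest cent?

$20.55

heated towel rail: Power = V²/R = 230²/460 = 115 W = 0.115 kW
heated towel rail: Runtime = 20 h/week × 4 weeks = 80 h
heated towel rail: 0.115 kW × 80 h = 9.2 kWh
space heater: Runtime = 6 h/week × 20 weeks = 120 h
space heater: 1.48 kW × 120 h = 177.6 kWh
Total energy = 186.8 kWh
Cost = 186.8 × $0.11 = $20.55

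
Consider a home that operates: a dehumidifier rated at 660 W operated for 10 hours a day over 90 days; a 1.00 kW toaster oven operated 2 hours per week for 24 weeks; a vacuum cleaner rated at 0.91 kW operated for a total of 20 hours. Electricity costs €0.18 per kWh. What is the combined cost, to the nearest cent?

€118.84

dehumidifier: Runtime = 10 h/day × 90 days = 900 h
dehumidifier: 0.66 kW × 900 h = 594 kWh
toaster oven: Runtime = 2 h/week × 24 weeks = 48 h
toaster oven: 1 kW × 48 h = 48 kWh
vacuum cleaner: 0.91 kW × 20 h = 18.2 kWh
Total energy = 660.2 kWh
Cost = 660.2 × €0.18 = €118.84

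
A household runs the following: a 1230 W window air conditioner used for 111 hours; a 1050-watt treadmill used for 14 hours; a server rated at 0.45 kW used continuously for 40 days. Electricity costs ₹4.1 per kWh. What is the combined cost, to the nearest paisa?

₹2391.24

window air conditioner: 1.23 kW × 111 h = 136.53 kWh
treadmill: 1.05 kW × 14 h = 14.7 kWh
server: Runtime = 24 h × 40 = 960 h
server: 0.45 kW × 960 h = 432 kWh
Total energy = 583.23 kWh
Cost = 583.23 × ₹4.1 = ₹2391.24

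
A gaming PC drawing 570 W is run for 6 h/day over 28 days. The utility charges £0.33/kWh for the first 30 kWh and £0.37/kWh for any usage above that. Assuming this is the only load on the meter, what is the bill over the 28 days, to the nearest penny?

£34.23

Runtime = 6 h/day × 28 days = 168 h
Energy = 0.57 kW × 168 h = 95.76 kWh
Tier 1 (0–30 kWh): 30 × £0.33 = £9.9
Above 30 kWh: 65.76 × £0.37 = £24.3312
Bill = £34.23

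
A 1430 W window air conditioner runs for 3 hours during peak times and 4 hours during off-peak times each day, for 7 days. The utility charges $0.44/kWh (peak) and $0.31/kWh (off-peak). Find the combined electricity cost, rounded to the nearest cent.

Peak energy = 1.43 kW × 3 h × 7 = 30.03 kWh
Off-peak energy = 1.43 kW × 4 h × 7 = 40.04 kWh
Cost = 30.03 × $0.44 + 40.04 × $0.31 = $13.2132 + $12.4124 = $25.63

$25.63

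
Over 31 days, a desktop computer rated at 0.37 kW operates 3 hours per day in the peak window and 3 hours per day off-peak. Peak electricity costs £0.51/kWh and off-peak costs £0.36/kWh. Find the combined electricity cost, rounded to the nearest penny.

Peak energy = 0.37 kW × 3 h × 31 = 34.41 kWh
Off-peak energy = 0.37 kW × 3 h × 31 = 34.41 kWh
Cost = 34.41 × £0.51 + 34.41 × £0.36 = £17.5491 + £12.3876 = £29.94

£29.94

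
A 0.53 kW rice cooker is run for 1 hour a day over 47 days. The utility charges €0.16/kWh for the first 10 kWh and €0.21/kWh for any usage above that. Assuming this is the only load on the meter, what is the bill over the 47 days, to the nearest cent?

Runtime = 1 h/day × 47 days = 47 h
Energy = 0.53 kW × 47 h = 24.91 kWh
Tier 1 (0–10 kWh): 10 × €0.16 = €1.6
Above 10 kWh: 14.91 × €0.21 = €3.1311
Bill = €4.73

€4.73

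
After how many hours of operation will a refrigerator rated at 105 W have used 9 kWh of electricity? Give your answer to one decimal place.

Hours = 9 kWh ÷ 0.105 kW = 85.7 h

85.7 h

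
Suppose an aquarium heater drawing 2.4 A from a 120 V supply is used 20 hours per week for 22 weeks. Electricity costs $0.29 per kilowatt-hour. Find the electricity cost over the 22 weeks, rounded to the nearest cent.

Power = 2.4 A × 120 V = 288 W = 0.288 kW
Runtime = 20 h/week × 22 weeks = 440 h
Energy = 0.288 kW × 440 h = 126.72 kWh
Cost = 126.72 kWh × $0.29/kWh = $36.75

$36.75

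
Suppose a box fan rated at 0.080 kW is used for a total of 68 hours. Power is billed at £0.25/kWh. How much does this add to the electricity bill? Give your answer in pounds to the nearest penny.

£1.36

Energy = 0.08 kW × 68 h = 5.44 kWh
Cost = 5.44 kWh × £0.25/kWh = £1.36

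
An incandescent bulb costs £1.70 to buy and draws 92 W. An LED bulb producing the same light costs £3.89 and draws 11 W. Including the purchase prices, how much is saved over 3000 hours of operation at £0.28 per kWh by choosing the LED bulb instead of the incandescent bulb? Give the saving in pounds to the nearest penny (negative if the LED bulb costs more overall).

incandescent bulb: £1.70 + (92/1000) kW × 3000 h × £0.28 = £1.70 + £77.28 = £78.98
LED bulb: £3.89 + (11/1000) kW × 3000 h × £0.28 = £3.89 + £9.24 = £13.13
Saving = £78.98 − £13.13 = £65.85

£65.85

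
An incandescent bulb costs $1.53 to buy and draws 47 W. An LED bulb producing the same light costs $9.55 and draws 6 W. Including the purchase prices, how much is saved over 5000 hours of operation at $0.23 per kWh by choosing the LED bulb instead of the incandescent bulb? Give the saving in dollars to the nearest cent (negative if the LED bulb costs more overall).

$39.13

incandescent bulb: $1.53 + (47/1000) kW × 5000 h × $0.23 = $1.53 + $54.05 = $55.58
LED bulb: $9.55 + (6/1000) kW × 5000 h × $0.23 = $9.55 + $6.9 = $16.45
Saving = $55.58 − $16.45 = $39.13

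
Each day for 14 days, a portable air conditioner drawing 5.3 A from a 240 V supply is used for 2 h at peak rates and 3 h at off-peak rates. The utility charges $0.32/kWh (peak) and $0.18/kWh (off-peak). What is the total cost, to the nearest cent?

Power = 5.3 A × 240 V = 1272 W = 1.272 kW
Peak energy = 1.272 kW × 2 h × 14 = 35.616 kWh
Off-peak energy = 1.272 kW × 3 h × 14 = 53.424 kWh
Cost = 35.616 × $0.32 + 53.424 × $0.18 = $11.39712 + $9.61632 = $21.01

$21.01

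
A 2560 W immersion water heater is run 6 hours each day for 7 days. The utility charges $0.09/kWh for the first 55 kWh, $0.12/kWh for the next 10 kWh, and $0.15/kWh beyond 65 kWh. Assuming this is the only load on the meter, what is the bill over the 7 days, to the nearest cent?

Runtime = 6 h/day × 7 days = 42 h
Energy = 2.56 kW × 42 h = 107.52 kWh
Tier 1 (0–55 kWh): 55 × $0.09 = $4.95
Tier 2 (55–65 kWh): 10 × $0.12 = $1.2
Above 65 kWh: 42.52 × $0.15 = $6.378
Bill = $12.53

$12.53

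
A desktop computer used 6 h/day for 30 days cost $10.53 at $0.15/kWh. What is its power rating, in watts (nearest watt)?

390 W

Energy = $10.53 ÷ $0.15/kWh = 70.2 kWh
Runtime = 6 h/day × 30 days = 180 h
Power = 70.2 kWh ÷ 180 h = 0.39 kW = 390 W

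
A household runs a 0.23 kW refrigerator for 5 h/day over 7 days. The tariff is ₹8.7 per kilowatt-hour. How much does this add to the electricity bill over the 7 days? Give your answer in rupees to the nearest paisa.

Runtime = 5 h/day × 7 days = 35 h
Energy = 0.23 kW × 35 h = 8.05 kWh
Cost = 8.05 kWh × ₹8.7/kWh = ₹70.04

₹70.04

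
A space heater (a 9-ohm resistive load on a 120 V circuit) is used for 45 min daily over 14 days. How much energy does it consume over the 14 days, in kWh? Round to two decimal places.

Power = V²/R = 120²/9 = 1600 W = 1.6 kW
Runtime = 45 min × 14 = 630 min = 10.5 h
Energy = 1.6 kW × 10.5 h = 16.8 kWh

16.80 kWh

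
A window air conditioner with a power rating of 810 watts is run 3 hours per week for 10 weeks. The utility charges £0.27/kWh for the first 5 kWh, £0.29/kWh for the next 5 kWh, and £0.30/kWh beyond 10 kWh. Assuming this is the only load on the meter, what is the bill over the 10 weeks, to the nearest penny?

Runtime = 3 h/week × 10 weeks = 30 h
Energy = 0.81 kW × 30 h = 24.3 kWh
Tier 1 (0–5 kWh): 5 × £0.27 = £1.35
Tier 2 (5–10 kWh): 5 × £0.29 = £1.45
Above 10 kWh: 14.3 × £0.30 = £4.29
Bill = £7.09

£7.09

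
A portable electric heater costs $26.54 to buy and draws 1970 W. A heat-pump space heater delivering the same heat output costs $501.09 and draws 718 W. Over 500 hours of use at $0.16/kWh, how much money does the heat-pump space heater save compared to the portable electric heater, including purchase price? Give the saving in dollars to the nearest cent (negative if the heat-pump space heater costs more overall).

-$374.39

portable electric heater: $26.54 + (1970/1000) kW × 500 h × $0.16 = $26.54 + $157.6 = $184.14
heat-pump space heater: $501.09 + (718/1000) kW × 500 h × $0.16 = $501.09 + $57.44 = $558.53
Saving = $184.14 − $558.53 = −$374.39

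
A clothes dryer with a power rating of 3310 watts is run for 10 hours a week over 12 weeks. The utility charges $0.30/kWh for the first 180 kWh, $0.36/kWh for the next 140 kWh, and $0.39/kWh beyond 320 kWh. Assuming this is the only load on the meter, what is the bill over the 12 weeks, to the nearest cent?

Runtime = 10 h/week × 12 weeks = 120 h
Energy = 3.31 kW × 120 h = 397.2 kWh
Tier 1 (0–180 kWh): 180 × $0.30 = $54
Tier 2 (180–320 kWh): 140 × $0.36 = $50.4
Above 320 kWh: 77.2 × $0.39 = $30.108
Bill = $134.51

$134.51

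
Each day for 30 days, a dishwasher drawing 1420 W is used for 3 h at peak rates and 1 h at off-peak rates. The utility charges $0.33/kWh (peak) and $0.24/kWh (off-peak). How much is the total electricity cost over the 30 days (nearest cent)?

$52.40

Peak energy = 1.42 kW × 3 h × 30 = 127.8 kWh
Off-peak energy = 1.42 kW × 1 h × 30 = 42.6 kWh
Cost = 127.8 × $0.33 + 42.6 × $0.24 = $42.174 + $10.224 = $52.40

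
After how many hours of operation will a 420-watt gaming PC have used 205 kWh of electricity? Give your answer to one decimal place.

Hours = 205 kWh ÷ 0.42 kW = 488.1 h

488.1 h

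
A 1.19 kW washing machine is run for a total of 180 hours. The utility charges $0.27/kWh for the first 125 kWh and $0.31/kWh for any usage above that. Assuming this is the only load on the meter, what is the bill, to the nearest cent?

Energy = 1.19 kW × 180 h = 214.2 kWh
Tier 1 (0–125 kWh): 125 × $0.27 = $33.75
Above 125 kWh: 89.2 × $0.31 = $27.652
Bill = $61.40

$61.40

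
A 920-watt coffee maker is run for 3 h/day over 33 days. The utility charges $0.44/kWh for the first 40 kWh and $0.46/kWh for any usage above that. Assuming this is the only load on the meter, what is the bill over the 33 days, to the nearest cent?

$41.10

Runtime = 3 h/day × 33 days = 99 h
Energy = 0.92 kW × 99 h = 91.08 kWh
Tier 1 (0–40 kWh): 40 × $0.44 = $17.6
Above 40 kWh: 51.08 × $0.46 = $23.4968
Bill = $41.10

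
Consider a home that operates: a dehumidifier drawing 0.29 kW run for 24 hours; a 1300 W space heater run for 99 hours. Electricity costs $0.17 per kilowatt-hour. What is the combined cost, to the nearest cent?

$23.06

dehumidifier: 0.29 kW × 24 h = 6.96 kWh
space heater: 1.3 kW × 99 h = 128.7 kWh
Total energy = 135.66 kWh
Cost = 135.66 × $0.17 = $23.06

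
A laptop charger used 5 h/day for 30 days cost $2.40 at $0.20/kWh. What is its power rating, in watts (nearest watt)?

80 W

Energy = $2.40 ÷ $0.20/kWh = 12 kWh
Runtime = 5 h/day × 30 days = 150 h
Power = 12 kWh ÷ 150 h = 0.08 kW = 80 W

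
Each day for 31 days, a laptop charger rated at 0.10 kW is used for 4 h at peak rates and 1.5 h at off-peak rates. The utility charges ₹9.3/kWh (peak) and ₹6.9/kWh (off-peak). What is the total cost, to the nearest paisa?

₹147.41

Peak energy = 0.1 kW × 4 h × 31 = 12.4 kWh
Off-peak energy = 0.1 kW × 1.5 h × 31 = 4.65 kWh
Cost = 12.4 × ₹9.3 + 4.65 × ₹6.9 = ₹115.32 + ₹32.085 = ₹147.41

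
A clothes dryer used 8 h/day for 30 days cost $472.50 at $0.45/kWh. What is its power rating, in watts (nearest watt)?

4375 W

Energy = $472.50 ÷ $0.45/kWh = 1050 kWh
Runtime = 8 h/day × 30 days = 240 h
Power = 1050 kWh ÷ 240 h = 4.375 kW = 4375 W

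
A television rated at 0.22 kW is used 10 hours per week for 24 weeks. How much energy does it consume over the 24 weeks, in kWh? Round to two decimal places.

Runtime = 10 h/week × 24 weeks = 240 h
Energy = 0.22 kW × 240 h = 52.8 kWh

52.80 kWh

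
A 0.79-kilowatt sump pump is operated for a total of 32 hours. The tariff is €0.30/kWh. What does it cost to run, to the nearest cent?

Energy = 0.79 kW × 32 h = 25.28 kWh
Cost = 25.28 kWh × €0.30/kWh = €7.58

€7.58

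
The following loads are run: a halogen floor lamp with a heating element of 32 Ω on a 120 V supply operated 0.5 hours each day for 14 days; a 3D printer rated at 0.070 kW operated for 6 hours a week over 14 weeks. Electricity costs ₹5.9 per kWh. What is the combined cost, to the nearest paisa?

₹53.28

halogen floor lamp: Power = V²/R = 120²/32 = 450 W = 0.45 kW
halogen floor lamp: Runtime = 0.5 h/day × 14 days = 7 h
halogen floor lamp: 0.45 kW × 7 h = 3.15 kWh
3D printer: Runtime = 6 h/week × 14 weeks = 84 h
3D printer: 0.07 kW × 84 h = 5.88 kWh
Total energy = 9.03 kWh
Cost = 9.03 × ₹5.9 = ₹53.28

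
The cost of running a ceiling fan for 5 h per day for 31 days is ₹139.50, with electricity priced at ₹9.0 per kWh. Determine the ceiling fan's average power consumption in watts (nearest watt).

100 W

Energy = ₹139.50 ÷ ₹9.0/kWh = 15.5 kWh
Runtime = 5 h/day × 31 days = 155 h
Power = 15.5 kWh ÷ 155 h = 0.1 kW = 100 W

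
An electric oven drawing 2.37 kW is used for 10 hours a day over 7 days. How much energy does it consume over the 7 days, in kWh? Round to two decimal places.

165.90 kWh

Runtime = 10 h/day × 7 days = 70 h
Energy = 2.37 kW × 70 h = 165.9 kWh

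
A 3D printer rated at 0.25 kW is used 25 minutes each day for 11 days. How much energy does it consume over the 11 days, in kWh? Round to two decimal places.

1.15 kWh

Runtime = 25 min × 11 = 275 min = 4.583333… h
Energy = 0.25 kW × 4.583333… h = 1.145833… kWh ≈ 1.15 kWh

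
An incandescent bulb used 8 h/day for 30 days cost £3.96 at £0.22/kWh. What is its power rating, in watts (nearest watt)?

75 W

Energy = £3.96 ÷ £0.22/kWh = 18 kWh
Runtime = 8 h/day × 30 days = 240 h
Power = 18 kWh ÷ 240 h = 0.075 kW = 75 W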